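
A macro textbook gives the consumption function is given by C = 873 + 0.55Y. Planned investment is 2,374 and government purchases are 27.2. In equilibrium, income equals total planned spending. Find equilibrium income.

Y = C + I + G = 873 + 0.55Y + 2374 + 27.2
Y − 0.55Y = 3274.2
0.45Y = 3274.2, so Y = 3274.2/0.45 = 7276

Y = 7276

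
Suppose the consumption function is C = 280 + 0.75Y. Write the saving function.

S = Y − C = Y − (280 + 0.75Y) = -280 + (1 − 0.75)Y

S = -280 + 0.25Y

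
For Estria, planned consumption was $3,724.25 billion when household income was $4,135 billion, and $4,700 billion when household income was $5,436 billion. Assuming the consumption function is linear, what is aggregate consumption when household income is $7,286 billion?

C = 6087.5

MPC = (4700 − 3724.25)/(5436 − 4135) = 975.75/1301 = 0.75
a = 3724.25 − 0.75(4135) = 3724.25 − 3101.25 = 623
C = 623 + 0.75(7286) = 623 + 5464.5 = 6087.5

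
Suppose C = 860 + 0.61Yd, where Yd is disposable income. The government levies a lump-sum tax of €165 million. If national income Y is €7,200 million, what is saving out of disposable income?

Yd = Y − T = 7200 − 165 = 7035
C = 860 + 0.61(7035) = 860 + 4291.35 = 5151.35
S = Yd − C = 7035 − 5151.35 = 1883.65

S = 1883.65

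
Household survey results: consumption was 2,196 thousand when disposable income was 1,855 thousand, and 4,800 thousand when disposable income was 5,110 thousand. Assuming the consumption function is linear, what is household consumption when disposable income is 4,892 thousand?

C = 4625.6

MPC = (4800 − 2196)/(5110 − 1855) = 2604/3255 = 0.8
a = 2196 − 0.8(1855) = 2196 − 1484 = 712
C = 712 + 0.8(4892) = 712 + 3913.6 = 4625.6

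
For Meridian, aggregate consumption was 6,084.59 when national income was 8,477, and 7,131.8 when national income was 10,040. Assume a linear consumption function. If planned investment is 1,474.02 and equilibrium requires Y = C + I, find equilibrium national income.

MPC = (7131.8 − 6084.59)/(10040 − 8477) = 1047.21/1563 = 0.67
a = 6084.59 − 0.67(8477) = 405
Equilibrium: Y = 405 + 0.67Y + 1474.02
0.33Y = 1879.02, so Y = 1879.02/0.33 = 5694

Y = 5694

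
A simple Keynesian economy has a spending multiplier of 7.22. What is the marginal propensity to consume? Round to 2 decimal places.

k = 1/(1 − MPC), so 1 − MPC = 1/k = 1/7.22 = 0.1385
MPC = 1 − 0.1385 = 0.86

MPC = 0.86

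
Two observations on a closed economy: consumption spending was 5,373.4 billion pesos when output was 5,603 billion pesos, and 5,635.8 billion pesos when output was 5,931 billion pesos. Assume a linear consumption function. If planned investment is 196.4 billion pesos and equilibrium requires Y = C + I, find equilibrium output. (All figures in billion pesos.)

Y = 5437

MPC = (5635.8 − 5373.4)/(5931 − 5603) = 262.4/328 = 0.8
a = 5373.4 − 0.8(5603) = 891
Equilibrium: Y = 891 + 0.8Y + 196.4
0.2Y = 1087.4, so Y = 1087.4/0.2 = 5437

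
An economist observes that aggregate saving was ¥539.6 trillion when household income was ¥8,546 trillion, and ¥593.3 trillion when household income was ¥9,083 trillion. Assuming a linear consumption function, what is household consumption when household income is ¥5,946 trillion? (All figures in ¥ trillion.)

MPS = ΔS/ΔY = (593.3 − 539.6)/(9083 − 8546) = 53.7/537 = 0.1
MPC = 1 − MPS = 0.9
Autonomous saving = 539.6 − 0.1(8546) = -315, so a = 315
C = 315 + 0.9(5946) = 315 + 5351.4 = 5666.4

C = 5666.4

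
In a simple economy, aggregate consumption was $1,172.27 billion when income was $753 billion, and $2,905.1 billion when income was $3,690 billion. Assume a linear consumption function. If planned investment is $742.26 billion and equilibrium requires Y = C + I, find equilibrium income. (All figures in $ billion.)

Y = 3586

MPC = (2905.1 − 1172.27)/(3690 − 753) = 1732.83/2937 = 0.59
a = 1172.27 − 0.59(753) = 728
Equilibrium: Y = 728 + 0.59Y + 742.26
0.41Y = 1470.26, so Y = 1470.26/0.41 = 3586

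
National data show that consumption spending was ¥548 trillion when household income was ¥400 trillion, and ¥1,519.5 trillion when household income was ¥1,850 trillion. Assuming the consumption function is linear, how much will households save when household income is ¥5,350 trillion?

S = 1485.5

MPC = (1519.5 − 548)/(1850 − 400) = 971.5/1450 = 0.67
a = 548 − 0.67(400) = 548 − 268 = 280
C = 280 + 0.67(5350) = 3864.5
S = 5350 − 3864.5 = 1485.5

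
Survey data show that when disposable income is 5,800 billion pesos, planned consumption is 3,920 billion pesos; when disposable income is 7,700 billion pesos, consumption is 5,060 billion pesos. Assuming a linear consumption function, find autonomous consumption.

a = 440

MPC = ΔC/ΔY = (5060 − 3920)/(7700 − 5800) = 1140/1900 = 0.6
a = C − MPC·Y = 3920 − 0.6(5800) = 3920 − 3480 = 440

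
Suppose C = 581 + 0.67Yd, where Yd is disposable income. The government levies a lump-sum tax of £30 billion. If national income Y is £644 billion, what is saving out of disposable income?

Yd = Y − T = 644 − 30 = 614
C = 581 + 0.67(614) = 581 + 411.38 = 992.38
S = Yd − C = 614 − 992.38 = -378.38

S = -378.38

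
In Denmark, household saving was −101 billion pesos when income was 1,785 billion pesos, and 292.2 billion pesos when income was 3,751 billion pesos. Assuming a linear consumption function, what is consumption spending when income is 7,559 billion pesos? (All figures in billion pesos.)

C = 6505.2

MPS = ΔS/ΔY = (292.2 − (-101))/(3751 − 1785) = 393.2/1966 = 0.2
MPC = 1 − MPS = 0.8
Autonomous saving = -101 − 0.2(1785) = -458, so a = 458
C = 458 + 0.8(7559) = 458 + 6047.2 = 6505.2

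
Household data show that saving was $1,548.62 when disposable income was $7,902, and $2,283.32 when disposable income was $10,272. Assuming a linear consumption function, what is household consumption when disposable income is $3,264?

MPS = ΔS/ΔY = (2283.32 − 1548.62)/(10272 − 7902) = 734.7/2370 = 0.31
MPC = 1 − MPS = 0.69
Autonomous saving = 1548.62 − 0.31(7902) = -901, so a = 901
C = 901 + 0.69(3264) = 901 + 2252.16 = 3153.16

C = 3153.16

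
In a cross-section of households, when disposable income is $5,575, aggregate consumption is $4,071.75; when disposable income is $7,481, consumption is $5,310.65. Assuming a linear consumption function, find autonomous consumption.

MPC = ΔC/ΔY = (5310.65 − 4071.75)/(7481 − 5575) = 1238.9/1906 = 0.65
a = C − MPC·Y = 4071.75 − 0.65(5575) = 4071.75 − 3623.75 = 448

a = 448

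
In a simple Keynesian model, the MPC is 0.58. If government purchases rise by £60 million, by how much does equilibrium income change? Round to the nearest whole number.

The multiplier is 1/(1 − MPC) = 1/0.42.
ΔY = 60/0.42 = 142.86 ≈ 143

ΔY ≈ 143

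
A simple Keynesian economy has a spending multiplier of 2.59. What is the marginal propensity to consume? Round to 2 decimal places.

k = 1/(1 − MPC), so 1 − MPC = 1/k = 1/2.59 = 0.3861
MPC = 1 − 0.3861 = 0.61

MPC = 0.61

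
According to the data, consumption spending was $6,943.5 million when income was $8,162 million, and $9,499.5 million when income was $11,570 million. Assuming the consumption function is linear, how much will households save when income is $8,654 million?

S = 1341.5

MPC = (9499.5 − 6943.5)/(11570 − 8162) = 2556/3408 = 0.75
a = 6943.5 − 0.75(8162) = 6943.5 − 6121.5 = 822
C = 822 + 0.75(8654) = 7312.5
S = 8654 − 7312.5 = 1341.5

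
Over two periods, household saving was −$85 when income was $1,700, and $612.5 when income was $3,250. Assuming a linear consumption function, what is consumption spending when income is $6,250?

C = 4287.5

MPS = ΔS/ΔY = (612.5 − (-85))/(3250 − 1700) = 697.5/1550 = 0.45
MPC = 1 − MPS = 0.55
Autonomous saving = -85 − 0.45(1700) = -850, so a = 850
C = 850 + 0.55(6250) = 850 + 3437.5 = 4287.5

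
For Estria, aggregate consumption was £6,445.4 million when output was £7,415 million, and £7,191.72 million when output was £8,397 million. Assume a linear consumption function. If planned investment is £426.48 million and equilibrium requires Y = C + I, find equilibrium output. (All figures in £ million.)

Y = 5152

MPC = (7191.72 − 6445.4)/(8397 − 7415) = 746.32/982 = 0.76
a = 6445.4 − 0.76(7415) = 810
Equilibrium: Y = 810 + 0.76Y + 426.48
0.24Y = 1236.48, so Y = 1236.48/0.24 = 5152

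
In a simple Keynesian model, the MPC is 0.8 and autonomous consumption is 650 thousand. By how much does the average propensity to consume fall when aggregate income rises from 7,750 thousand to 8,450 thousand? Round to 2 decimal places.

ΔAPC = 0.01

At Y = 7750: C = 650 + 0.8(7750) = 6850, APC = 6850/7750 = 0.884
At Y = 8450: C = 7410, APC = 7410/8450 = 0.877
Fall in APC = 0.884 − 0.877 = 0.007 ≈ 0.01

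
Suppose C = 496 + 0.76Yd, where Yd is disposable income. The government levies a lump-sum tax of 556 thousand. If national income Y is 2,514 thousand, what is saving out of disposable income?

Yd = Y − T = 2514 − 556 = 1958
C = 496 + 0.76(1958) = 496 + 1488.08 = 1984.08
S = Yd − C = 1958 − 1984.08 = -26.08

S = -26.08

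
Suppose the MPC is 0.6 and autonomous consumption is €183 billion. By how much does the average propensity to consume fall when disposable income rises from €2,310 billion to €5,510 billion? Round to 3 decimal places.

At Y = 2310: C = 183 + 0.6(2310) = 1569, APC = 1569/2310 = 0.6792
At Y = 5510: C = 3489, APC = 3489/5510 = 0.6332
Fall in APC = 0.6792 − 0.6332 = 0.046

ΔAPC = 0.046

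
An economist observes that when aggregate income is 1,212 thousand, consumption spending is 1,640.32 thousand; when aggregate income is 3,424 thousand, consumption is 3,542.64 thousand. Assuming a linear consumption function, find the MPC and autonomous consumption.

MPC = ΔC/ΔY = (3542.64 − 1640.32)/(3424 − 1212) = 1902.32/2212 = 0.86
a = C − MPC·Y = 1640.32 − 0.86(1212) = 1640.32 − 1042.32 = 598

MPC = 0.86; a = 598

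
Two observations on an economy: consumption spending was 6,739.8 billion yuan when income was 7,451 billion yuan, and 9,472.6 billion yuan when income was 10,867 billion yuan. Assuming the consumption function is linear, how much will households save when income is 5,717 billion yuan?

MPC = (9472.6 − 6739.8)/(10867 − 7451) = 2732.8/3416 = 0.8
a = 6739.8 − 0.8(7451) = 6739.8 − 5960.8 = 779
C = 779 + 0.8(5717) = 5352.6
S = 5717 − 5352.6 = 364.4

S = 364.4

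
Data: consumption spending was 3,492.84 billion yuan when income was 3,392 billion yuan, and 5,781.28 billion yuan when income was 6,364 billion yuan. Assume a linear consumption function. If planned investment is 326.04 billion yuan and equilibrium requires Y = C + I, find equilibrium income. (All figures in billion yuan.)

MPC = (5781.28 − 3492.84)/(6364 − 3392) = 2288.44/2972 = 0.77
a = 3492.84 − 0.77(3392) = 881
Equilibrium: Y = 881 + 0.77Y + 326.04
0.23Y = 1207.04, so Y = 1207.04/0.23 = 5248

Y = 5248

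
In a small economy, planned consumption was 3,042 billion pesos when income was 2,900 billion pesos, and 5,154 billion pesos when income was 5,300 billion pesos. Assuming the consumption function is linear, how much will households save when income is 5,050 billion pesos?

S = 116

MPC = (5154 − 3042)/(5300 − 2900) = 2112/2400 = 0.88
a = 3042 − 0.88(2900) = 3042 − 2552 = 490
C = 490 + 0.88(5050) = 4934
S = 5050 − 4934 = 116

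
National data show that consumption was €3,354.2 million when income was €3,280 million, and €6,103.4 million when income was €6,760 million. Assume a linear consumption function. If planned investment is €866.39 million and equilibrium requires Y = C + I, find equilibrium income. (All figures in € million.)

Y = 7759

MPC = (6103.4 − 3354.2)/(6760 − 3280) = 2749.2/3480 = 0.79
a = 3354.2 − 0.79(3280) = 763
Equilibrium: Y = 763 + 0.79Y + 866.39
0.21Y = 1629.39, so Y = 1629.39/0.21 = 7759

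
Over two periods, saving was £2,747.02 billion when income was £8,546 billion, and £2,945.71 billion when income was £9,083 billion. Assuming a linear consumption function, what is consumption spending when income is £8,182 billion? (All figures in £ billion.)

MPS = ΔS/ΔY = (2945.71 − 2747.02)/(9083 − 8546) = 198.69/537 = 0.37
MPC = 1 − MPS = 0.63
Autonomous saving = 2747.02 − 0.37(8546) = -415, so a = 415
C = 415 + 0.63(8182) = 415 + 5154.66 = 5569.66

C = 5569.66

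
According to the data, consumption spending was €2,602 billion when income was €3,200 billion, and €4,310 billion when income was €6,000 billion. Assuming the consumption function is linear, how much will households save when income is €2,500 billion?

S = 325

MPC = (4310 − 2602)/(6000 − 3200) = 1708/2800 = 0.61
a = 2602 − 0.61(3200) = 2602 − 1952 = 650
C = 650 + 0.61(2500) = 2175
S = 2500 − 2175 = 325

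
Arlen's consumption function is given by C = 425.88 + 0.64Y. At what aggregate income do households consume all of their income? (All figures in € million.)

Y = 1183

At break-even, C = Y: 425.88 + 0.64Y = Y
0.36Y = 425.88, so Y = 425.88/0.36 = 1183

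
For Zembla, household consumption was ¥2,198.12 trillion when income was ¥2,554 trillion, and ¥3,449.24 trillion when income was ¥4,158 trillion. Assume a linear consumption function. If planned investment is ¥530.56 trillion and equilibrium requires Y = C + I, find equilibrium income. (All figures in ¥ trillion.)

MPC = (3449.24 − 2198.12)/(4158 − 2554) = 1251.12/1604 = 0.78
a = 2198.12 − 0.78(2554) = 206
Equilibrium: Y = 206 + 0.78Y + 530.56
0.22Y = 736.56, so Y = 736.56/0.22 = 3348

Y = 3348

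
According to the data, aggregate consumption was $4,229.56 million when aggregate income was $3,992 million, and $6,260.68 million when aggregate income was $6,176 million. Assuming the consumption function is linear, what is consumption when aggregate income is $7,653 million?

MPC = (6260.68 − 4229.56)/(6176 − 3992) = 2031.12/2184 = 0.93
a = 4229.56 − 0.93(3992) = 4229.56 − 3712.56 = 517
C = 517 + 0.93(7653) = 517 + 7117.29 = 7634.29

C = 7634.29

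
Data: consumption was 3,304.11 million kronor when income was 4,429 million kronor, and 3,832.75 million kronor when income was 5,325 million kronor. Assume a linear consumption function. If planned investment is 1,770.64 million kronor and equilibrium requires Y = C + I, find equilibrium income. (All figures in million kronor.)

MPC = (3832.75 − 3304.11)/(5325 − 4429) = 528.64/896 = 0.59
a = 3304.11 − 0.59(4429) = 691
Equilibrium: Y = 691 + 0.59Y + 1770.64
0.41Y = 2461.64, so Y = 2461.64/0.41 = 6004

Y = 6004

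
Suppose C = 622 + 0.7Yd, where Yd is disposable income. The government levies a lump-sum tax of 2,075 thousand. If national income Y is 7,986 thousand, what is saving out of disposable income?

S = 1151.3

Yd = Y − T = 7986 − 2075 = 5911
C = 622 + 0.7(5911) = 622 + 4137.7 = 4759.7
S = Yd − C = 5911 − 4759.7 = 1151.3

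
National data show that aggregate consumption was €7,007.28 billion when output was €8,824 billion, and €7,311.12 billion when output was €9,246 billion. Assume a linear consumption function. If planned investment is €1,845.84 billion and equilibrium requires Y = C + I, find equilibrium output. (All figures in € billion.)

MPC = (7311.12 − 7007.28)/(9246 − 8824) = 303.84/422 = 0.72
a = 7007.28 − 0.72(8824) = 654
Equilibrium: Y = 654 + 0.72Y + 1845.84
0.28Y = 2499.84, so Y = 2499.84/0.28 = 8928

Y = 8928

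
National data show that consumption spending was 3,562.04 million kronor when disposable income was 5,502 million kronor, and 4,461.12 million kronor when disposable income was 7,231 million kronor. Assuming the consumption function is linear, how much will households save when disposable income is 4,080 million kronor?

MPC = (4461.12 − 3562.04)/(7231 − 5502) = 899.08/1729 = 0.52
a = 3562.04 − 0.52(5502) = 3562.04 − 2861.04 = 701
C = 701 + 0.52(4080) = 2822.6
S = 4080 − 2822.6 = 1257.4

S = 1257.4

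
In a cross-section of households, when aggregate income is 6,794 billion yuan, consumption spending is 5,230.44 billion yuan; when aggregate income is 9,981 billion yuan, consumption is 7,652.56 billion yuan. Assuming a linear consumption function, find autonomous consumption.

a = 67

MPC = ΔC/ΔY = (7652.56 − 5230.44)/(9981 − 6794) = 2422.12/3187 = 0.76
a = C − MPC·Y = 5230.44 − 0.76(6794) = 5230.44 − 5163.44 = 67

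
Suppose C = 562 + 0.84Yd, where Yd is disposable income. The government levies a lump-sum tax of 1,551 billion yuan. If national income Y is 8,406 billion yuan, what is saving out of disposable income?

S = 534.8

Yd = Y − T = 8406 − 1551 = 6855
C = 562 + 0.84(6855) = 562 + 5758.2 = 6320.2
S = Yd − C = 6855 − 6320.2 = 534.8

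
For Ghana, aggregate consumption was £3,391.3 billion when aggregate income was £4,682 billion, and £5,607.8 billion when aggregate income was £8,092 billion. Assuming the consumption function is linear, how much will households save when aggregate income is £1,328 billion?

S = 116.8

MPC = (5607.8 − 3391.3)/(8092 − 4682) = 2216.5/3410 = 0.65
a = 3391.3 − 0.65(4682) = 3391.3 − 3043.3 = 348
C = 348 + 0.65(1328) = 1211.2
S = 1328 − 1211.2 = 116.8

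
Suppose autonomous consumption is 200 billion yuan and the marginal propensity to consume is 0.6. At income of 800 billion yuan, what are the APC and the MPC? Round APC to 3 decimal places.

MPC = 0.6 (the slope of the consumption function)
C = 200 + 0.6(800) = 680, so APC = 680/800 = 0.850

APC = 0.850; MPC = 0.6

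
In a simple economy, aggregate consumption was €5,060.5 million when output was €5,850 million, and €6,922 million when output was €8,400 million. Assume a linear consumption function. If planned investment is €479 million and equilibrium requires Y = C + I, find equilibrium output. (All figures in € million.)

MPC = (6922 − 5060.5)/(8400 − 5850) = 1861.5/2550 = 0.73
a = 5060.5 − 0.73(5850) = 790
Equilibrium: Y = 790 + 0.73Y + 479
0.27Y = 1269, so Y = 1269/0.27 = 4700

Y = 4700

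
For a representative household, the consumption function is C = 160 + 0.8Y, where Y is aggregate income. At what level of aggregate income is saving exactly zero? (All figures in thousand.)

Y = 800

At break-even, C = Y: 160 + 0.8Y = Y
0.2Y = 160, so Y = 160/0.2 = 800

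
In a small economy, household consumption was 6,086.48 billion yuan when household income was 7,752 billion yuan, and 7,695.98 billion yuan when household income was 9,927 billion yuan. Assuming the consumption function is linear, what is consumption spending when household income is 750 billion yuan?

C = 905

MPC = (7695.98 − 6086.48)/(9927 − 7752) = 1609.5/2175 = 0.74
a = 6086.48 − 0.74(7752) = 6086.48 − 5736.48 = 350
C = 350 + 0.74(750) = 350 + 555 = 905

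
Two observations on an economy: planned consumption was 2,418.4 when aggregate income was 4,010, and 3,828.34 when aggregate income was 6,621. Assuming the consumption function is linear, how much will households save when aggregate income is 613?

MPC = (3828.34 − 2418.4)/(6621 − 4010) = 1409.94/2611 = 0.54
a = 2418.4 − 0.54(4010) = 2418.4 − 2165.4 = 253
C = 253 + 0.54(613) = 584.02
S = 613 − 584.02 = 28.98

S = 28.98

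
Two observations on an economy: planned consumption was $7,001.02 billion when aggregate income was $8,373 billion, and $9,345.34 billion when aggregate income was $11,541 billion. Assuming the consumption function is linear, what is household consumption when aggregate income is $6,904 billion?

C = 5913.96

MPC = (9345.34 − 7001.02)/(11541 − 8373) = 2344.32/3168 = 0.74
a = 7001.02 − 0.74(8373) = 7001.02 − 6196.02 = 805
C = 805 + 0.74(6904) = 805 + 5108.96 = 5913.96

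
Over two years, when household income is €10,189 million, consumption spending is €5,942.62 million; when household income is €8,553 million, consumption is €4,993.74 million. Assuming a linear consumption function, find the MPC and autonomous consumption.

MPC = 0.58; a = 33

MPC = ΔC/ΔY = (5942.62 − 4993.74)/(10189 − 8553) = 948.88/1636 = 0.58
a = C − MPC·Y = 4993.74 − 0.58(8553) = 4993.74 − 4960.74 = 33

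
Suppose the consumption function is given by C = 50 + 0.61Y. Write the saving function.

S = Y − C = Y − (50 + 0.61Y) = -50 + (1 − 0.61)Y

S = -50 + 0.39Y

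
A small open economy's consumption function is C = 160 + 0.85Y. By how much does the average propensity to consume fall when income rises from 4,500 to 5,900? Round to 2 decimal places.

ΔAPC = 0.01

At Y = 4500: C = 160 + 0.85(4500) = 3985, APC = 3985/4500 = 0.886
At Y = 5900: C = 5175, APC = 5175/5900 = 0.877
Fall in APC = 0.886 − 0.877 = 0.009 ≈ 0.01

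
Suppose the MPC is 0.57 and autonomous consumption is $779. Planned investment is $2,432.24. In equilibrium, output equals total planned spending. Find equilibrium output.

Y = C + I = 779 + 0.57Y + 2432.24
Y − 0.57Y = 3211.24
0.43Y = 3211.24, so Y = 3211.24/0.43 = 7468

Y = 7468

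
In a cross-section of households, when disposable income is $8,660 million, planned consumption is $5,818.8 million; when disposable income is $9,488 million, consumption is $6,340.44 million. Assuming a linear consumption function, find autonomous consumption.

a = 363

MPC = ΔC/ΔY = (6340.44 − 5818.8)/(9488 − 8660) = 521.64/828 = 0.63
a = C − MPC·Y = 5818.8 − 0.63(8660) = 5818.8 − 5455.8 = 363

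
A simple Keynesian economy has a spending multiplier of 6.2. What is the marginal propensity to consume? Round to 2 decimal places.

k = 1/(1 − MPC), so 1 − MPC = 1/k = 1/6.2 = 0.1613
MPC = 1 − 0.1613 = 0.84

MPC = 0.84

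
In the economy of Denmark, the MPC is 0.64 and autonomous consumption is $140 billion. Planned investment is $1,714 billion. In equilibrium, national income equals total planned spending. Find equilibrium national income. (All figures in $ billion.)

Y = C + I = 140 + 0.64Y + 1714
Y − 0.64Y = 1854
0.36Y = 1854, so Y = 1854/0.36 = 5150

Y = 5150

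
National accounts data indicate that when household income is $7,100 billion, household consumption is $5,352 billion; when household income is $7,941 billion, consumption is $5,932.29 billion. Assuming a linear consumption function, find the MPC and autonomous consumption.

MPC = ΔC/ΔY = (5932.29 − 5352)/(7941 − 7100) = 580.29/841 = 0.69
a = C − MPC·Y = 5352 − 0.69(7100) = 5352 − 4899 = 453

MPC = 0.69; a = 453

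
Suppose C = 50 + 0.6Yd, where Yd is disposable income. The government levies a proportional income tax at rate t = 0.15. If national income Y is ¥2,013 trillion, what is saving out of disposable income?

Yd = (1 − 0.15)(2013) = 0.85(2013) = 1711.05
C = 50 + 0.6(1711.05) = 50 + 1026.63 = 1076.63
S = Yd − C = 1711.05 − 1076.63 = 634.42

S = 634.42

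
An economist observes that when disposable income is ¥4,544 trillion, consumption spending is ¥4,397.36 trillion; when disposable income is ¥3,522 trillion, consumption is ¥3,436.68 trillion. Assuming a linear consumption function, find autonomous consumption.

a = 126

MPC = ΔC/ΔY = (4397.36 − 3436.68)/(4544 − 3522) = 960.68/1022 = 0.94
a = C − MPC·Y = 3436.68 − 0.94(3522) = 3436.68 − 3310.68 = 126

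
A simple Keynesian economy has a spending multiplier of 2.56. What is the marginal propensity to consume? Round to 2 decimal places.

MPC = 0.61

k = 1/(1 − MPC), so 1 − MPC = 1/k = 1/2.56 = 0.3906
MPC = 1 − 0.3906 = 0.61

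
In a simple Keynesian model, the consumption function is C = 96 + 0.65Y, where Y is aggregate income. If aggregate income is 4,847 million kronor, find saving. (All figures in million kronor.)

C = 96 + 0.65(4847) = 96 + 3150.55 = 3246.55
S = Y − C = 4847 − 3246.55 = 1600.45

S = 1600.45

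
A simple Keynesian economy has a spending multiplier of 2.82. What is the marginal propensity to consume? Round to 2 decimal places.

k = 1/(1 − MPC), so 1 − MPC = 1/k = 1/2.82 = 0.3546
MPC = 1 − 0.3546 = 0.65

MPC = 0.65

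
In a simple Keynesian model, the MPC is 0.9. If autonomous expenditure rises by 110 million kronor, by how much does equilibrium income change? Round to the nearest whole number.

The multiplier is 1/(1 − MPC) = 1/0.1.
ΔY = 110/0.1 = 1100.00 ≈ 1100

ΔY ≈ 1100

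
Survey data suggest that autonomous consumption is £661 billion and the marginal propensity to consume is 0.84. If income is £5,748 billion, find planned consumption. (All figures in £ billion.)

C = 661 + 0.84(5748) = 661 + 4828.32 = 5489.32

C = 5489.32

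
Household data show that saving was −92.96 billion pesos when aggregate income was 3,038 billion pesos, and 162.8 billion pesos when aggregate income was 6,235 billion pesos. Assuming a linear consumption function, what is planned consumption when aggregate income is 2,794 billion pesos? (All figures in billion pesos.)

C = 2906.48

MPS = ΔS/ΔY = (162.8 − (-92.96))/(6235 − 3038) = 255.76/3197 = 0.08
MPC = 1 − MPS = 0.92
Autonomous saving = -92.96 − 0.08(3038) = -336, so a = 336
C = 336 + 0.92(2794) = 336 + 2570.48 = 2906.48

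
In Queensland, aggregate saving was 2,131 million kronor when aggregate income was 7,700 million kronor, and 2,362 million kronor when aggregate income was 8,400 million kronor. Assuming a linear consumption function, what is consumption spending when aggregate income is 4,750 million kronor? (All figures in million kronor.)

C = 3592.5

MPS = ΔS/ΔY = (2362 − 2131)/(8400 − 7700) = 231/700 = 0.33
MPC = 1 − MPS = 0.67
Autonomous saving = 2131 − 0.33(7700) = -410, so a = 410
C = 410 + 0.67(4750) = 410 + 3182.5 = 3592.5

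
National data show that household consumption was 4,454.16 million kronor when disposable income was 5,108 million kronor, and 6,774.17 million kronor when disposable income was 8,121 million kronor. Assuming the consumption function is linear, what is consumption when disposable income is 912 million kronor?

MPC = (6774.17 − 4454.16)/(8121 − 5108) = 2320.01/3013 = 0.77
a = 4454.16 − 0.77(5108) = 4454.16 − 3933.16 = 521
C = 521 + 0.77(912) = 521 + 702.24 = 1223.24

C = 1223.24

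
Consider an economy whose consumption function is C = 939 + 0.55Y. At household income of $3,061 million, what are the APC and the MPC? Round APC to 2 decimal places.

APC = 0.86; MPC = 0.55

MPC = 0.55 (the slope of the consumption function)
C = 939 + 0.55(3061) = 2622.55, so APC = 2622.55/3061 = 0.86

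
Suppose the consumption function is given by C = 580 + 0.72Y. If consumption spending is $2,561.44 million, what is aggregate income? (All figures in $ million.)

Y = 2752

580 + 0.72Y = 2561.44
0.72Y = 1981.44, so Y = 1981.44/0.72 = 2752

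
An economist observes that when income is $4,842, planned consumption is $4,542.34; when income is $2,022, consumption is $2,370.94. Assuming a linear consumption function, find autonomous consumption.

MPC = ΔC/ΔY = (4542.34 − 2370.94)/(4842 − 2022) = 2171.4/2820 = 0.77
a = C − MPC·Y = 2370.94 − 0.77(2022) = 2370.94 − 1556.94 = 814

a = 814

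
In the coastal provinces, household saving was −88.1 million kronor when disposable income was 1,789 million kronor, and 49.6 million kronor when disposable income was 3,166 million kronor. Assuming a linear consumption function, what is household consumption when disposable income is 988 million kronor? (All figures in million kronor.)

C = 1156.2

MPS = ΔS/ΔY = (49.6 − (-88.1))/(3166 − 1789) = 137.7/1377 = 0.1
MPC = 1 − MPS = 0.9
Autonomous saving = -88.1 − 0.1(1789) = -267, so a = 267
C = 267 + 0.9(988) = 267 + 889.2 = 1156.2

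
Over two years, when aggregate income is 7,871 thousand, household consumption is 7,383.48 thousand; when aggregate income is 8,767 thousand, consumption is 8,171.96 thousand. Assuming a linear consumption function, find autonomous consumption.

MPC = ΔC/ΔY = (8171.96 − 7383.48)/(8767 − 7871) = 788.48/896 = 0.88
a = C − MPC·Y = 7383.48 − 0.88(7871) = 7383.48 − 6926.48 = 457

a = 457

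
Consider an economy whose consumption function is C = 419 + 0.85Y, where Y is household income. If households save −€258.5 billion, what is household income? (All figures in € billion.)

S = Y − C = -419 + 0.15Y
-419 + 0.15Y = -258.5, so 0.15Y = 160.5 and Y = 1070

Y = 1070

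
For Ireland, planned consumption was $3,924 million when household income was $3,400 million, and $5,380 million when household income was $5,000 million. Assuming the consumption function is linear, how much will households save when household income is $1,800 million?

MPC = (5380 − 3924)/(5000 − 3400) = 1456/1600 = 0.91
a = 3924 − 0.91(3400) = 3924 − 3094 = 830
C = 830 + 0.91(1800) = 2468
S = 1800 − 2468 = -668

S = -668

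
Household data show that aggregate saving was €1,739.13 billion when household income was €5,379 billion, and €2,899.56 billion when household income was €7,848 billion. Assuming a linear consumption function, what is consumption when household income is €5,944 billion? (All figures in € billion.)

C = 3939.32

MPS = ΔS/ΔY = (2899.56 − 1739.13)/(7848 − 5379) = 1160.43/2469 = 0.47
MPC = 1 − MPS = 0.53
Autonomous saving = 1739.13 − 0.47(5379) = -789, so a = 789
C = 789 + 0.53(5944) = 789 + 3150.32 = 3939.32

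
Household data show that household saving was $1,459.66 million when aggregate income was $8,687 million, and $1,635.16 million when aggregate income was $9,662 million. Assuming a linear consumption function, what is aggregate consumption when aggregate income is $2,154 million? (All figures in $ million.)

C = 1870.28

MPS = ΔS/ΔY = (1635.16 − 1459.66)/(9662 − 8687) = 175.5/975 = 0.18
MPC = 1 − MPS = 0.82
Autonomous saving = 1459.66 − 0.18(8687) = -104, so a = 104
C = 104 + 0.82(2154) = 104 + 1766.28 = 1870.28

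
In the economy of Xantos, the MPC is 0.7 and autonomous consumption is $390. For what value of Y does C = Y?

At break-even, C = Y: 390 + 0.7Y = Y
0.3Y = 390, so Y = 390/0.3 = 1300

Y = 1300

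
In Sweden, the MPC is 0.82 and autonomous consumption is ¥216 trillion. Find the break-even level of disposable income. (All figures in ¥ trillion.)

Y = 1200

At break-even, C = Y: 216 + 0.82Y = Y
0.18Y = 216, so Y = 216/0.18 = 1200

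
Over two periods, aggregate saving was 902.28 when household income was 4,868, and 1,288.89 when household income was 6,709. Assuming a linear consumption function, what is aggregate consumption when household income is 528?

MPS = ΔS/ΔY = (1288.89 − 902.28)/(6709 − 4868) = 386.61/1841 = 0.21
MPC = 1 − MPS = 0.79
Autonomous saving = 902.28 − 0.21(4868) = -120, so a = 120
C = 120 + 0.79(528) = 120 + 417.12 = 537.12

C = 537.12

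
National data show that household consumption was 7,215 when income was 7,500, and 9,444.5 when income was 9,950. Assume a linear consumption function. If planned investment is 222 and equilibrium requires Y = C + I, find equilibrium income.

Y = 6800

MPC = (9444.5 − 7215)/(9950 − 7500) = 2229.5/2450 = 0.91
a = 7215 − 0.91(7500) = 390
Equilibrium: Y = 390 + 0.91Y + 222
0.09Y = 612, so Y = 612/0.09 = 6800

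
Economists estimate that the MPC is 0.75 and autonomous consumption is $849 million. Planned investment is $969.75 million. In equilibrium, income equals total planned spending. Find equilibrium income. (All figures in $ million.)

Y = 7275

Y = C + I = 849 + 0.75Y + 969.75
Y − 0.75Y = 1818.75
0.25Y = 1818.75, so Y = 1818.75/0.25 = 7275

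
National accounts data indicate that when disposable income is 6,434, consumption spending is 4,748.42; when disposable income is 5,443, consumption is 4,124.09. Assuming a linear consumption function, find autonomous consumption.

MPC = ΔC/ΔY = (4748.42 − 4124.09)/(6434 − 5443) = 624.33/991 = 0.63
a = C − MPC·Y = 4124.09 − 0.63(5443) = 4124.09 − 3429.09 = 695

a = 695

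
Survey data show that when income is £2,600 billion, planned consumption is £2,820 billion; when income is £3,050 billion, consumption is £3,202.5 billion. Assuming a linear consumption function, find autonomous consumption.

a = 610

MPC = ΔC/ΔY = (3202.5 − 2820)/(3050 − 2600) = 382.5/450 = 0.85
a = C − MPC·Y = 2820 − 0.85(2600) = 2820 − 2210 = 610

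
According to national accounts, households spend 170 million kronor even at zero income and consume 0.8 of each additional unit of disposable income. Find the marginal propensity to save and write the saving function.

MPS = 0.2; S = -170 + 0.2Y

MPS = 1 − MPC = 1 − 0.8 = 0.2
S = Y − C = -170 + 0.2Y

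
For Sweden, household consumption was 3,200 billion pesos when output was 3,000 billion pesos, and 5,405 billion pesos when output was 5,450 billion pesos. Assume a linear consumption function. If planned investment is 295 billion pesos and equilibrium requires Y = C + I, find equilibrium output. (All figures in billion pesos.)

Y = 7950

MPC = (5405 − 3200)/(5450 − 3000) = 2205/2450 = 0.9
a = 3200 − 0.9(3000) = 500
Equilibrium: Y = 500 + 0.9Y + 295
0.1Y = 795, so Y = 795/0.1 = 7950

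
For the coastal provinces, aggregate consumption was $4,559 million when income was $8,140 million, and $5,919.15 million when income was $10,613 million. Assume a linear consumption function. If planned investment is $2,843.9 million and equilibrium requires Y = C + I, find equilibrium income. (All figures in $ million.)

Y = 6502

MPC = (5919.15 − 4559)/(10613 − 8140) = 1360.15/2473 = 0.55
a = 4559 − 0.55(8140) = 82
Equilibrium: Y = 82 + 0.55Y + 2843.9
0.45Y = 2925.9, so Y = 2925.9/0.45 = 6502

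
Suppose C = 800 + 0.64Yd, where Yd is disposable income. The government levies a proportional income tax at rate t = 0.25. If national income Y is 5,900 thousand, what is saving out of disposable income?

S = 793

Yd = (1 − 0.25)(5900) = 0.75(5900) = 4425
C = 800 + 0.64(4425) = 800 + 2832 = 3632
S = Yd − C = 4425 − 3632 = 793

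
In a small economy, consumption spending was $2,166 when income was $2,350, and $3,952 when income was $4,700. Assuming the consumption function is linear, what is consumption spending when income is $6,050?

MPC = (3952 − 2166)/(4700 − 2350) = 1786/2350 = 0.76
a = 2166 − 0.76(2350) = 2166 − 1786 = 380
C = 380 + 0.76(6050) = 380 + 4598 = 4978

C = 4978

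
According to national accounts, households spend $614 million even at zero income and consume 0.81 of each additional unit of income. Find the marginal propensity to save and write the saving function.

MPS = 0.19; S = -614 + 0.19Y

MPS = 1 − MPC = 1 − 0.81 = 0.19
S = Y − C = -614 + 0.19Y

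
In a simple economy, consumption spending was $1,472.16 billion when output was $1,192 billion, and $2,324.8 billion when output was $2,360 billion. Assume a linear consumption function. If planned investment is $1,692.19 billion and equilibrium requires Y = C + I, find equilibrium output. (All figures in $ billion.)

Y = 8497

MPC = (2324.8 − 1472.16)/(2360 − 1192) = 852.64/1168 = 0.73
a = 1472.16 − 0.73(1192) = 602
Equilibrium: Y = 602 + 0.73Y + 1692.19
0.27Y = 2294.19, so Y = 2294.19/0.27 = 8497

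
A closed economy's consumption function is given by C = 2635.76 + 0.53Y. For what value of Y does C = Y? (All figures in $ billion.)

Y = 5608

At break-even, C = Y: 2635.76 + 0.53Y = Y
0.47Y = 2635.76, so Y = 2635.76/0.47 = 5608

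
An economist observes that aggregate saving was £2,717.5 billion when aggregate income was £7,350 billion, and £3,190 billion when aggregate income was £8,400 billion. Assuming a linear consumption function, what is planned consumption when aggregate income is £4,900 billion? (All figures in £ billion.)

C = 3285

MPS = ΔS/ΔY = (3190 − 2717.5)/(8400 − 7350) = 472.5/1050 = 0.45
MPC = 1 − MPS = 0.55
Autonomous saving = 2717.5 − 0.45(7350) = -590, so a = 590
C = 590 + 0.55(4900) = 590 + 2695 = 3285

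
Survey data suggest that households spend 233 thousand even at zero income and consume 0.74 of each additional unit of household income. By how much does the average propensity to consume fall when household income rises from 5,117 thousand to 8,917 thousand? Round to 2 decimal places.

At Y = 5117: C = 233 + 0.74(5117) = 4019.58, APC = 4019.58/5117 = 0.786
At Y = 8917: C = 6831.58, APC = 6831.58/8917 = 0.766
Fall in APC = 0.786 − 0.766 = 0.02

ΔAPC = 0.02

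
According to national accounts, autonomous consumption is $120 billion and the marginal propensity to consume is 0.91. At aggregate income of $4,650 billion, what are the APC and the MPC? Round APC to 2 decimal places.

APC = 0.94; MPC = 0.91

MPC = 0.91 (the slope of the consumption function)
C = 120 + 0.91(4650) = 4351.5, so APC = 4351.5/4650 = 0.94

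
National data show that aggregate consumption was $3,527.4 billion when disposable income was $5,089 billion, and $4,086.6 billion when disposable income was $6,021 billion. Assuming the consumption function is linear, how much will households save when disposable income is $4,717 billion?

S = 1412.8

MPC = (4086.6 − 3527.4)/(6021 − 5089) = 559.2/932 = 0.6
a = 3527.4 − 0.6(5089) = 3527.4 − 3053.4 = 474
C = 474 + 0.6(4717) = 3304.2
S = 4717 − 3304.2 = 1412.8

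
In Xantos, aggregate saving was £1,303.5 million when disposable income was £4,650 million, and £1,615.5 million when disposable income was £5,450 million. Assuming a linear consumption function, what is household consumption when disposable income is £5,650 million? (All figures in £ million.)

C = 3956.5

MPS = ΔS/ΔY = (1615.5 − 1303.5)/(5450 − 4650) = 312/800 = 0.39
MPC = 1 − MPS = 0.61
Autonomous saving = 1303.5 − 0.39(4650) = -510, so a = 510
C = 510 + 0.61(5650) = 510 + 3446.5 = 3956.5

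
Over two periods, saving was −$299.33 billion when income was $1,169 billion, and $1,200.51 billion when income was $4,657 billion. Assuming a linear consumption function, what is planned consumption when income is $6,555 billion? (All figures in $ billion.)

C = 4538.35

MPS = ΔS/ΔY = (1200.51 − (-299.33))/(4657 − 1169) = 1499.84/3488 = 0.43
MPC = 1 − MPS = 0.57
Autonomous saving = -299.33 − 0.43(1169) = -802, so a = 802
C = 802 + 0.57(6555) = 802 + 3736.35 = 4538.35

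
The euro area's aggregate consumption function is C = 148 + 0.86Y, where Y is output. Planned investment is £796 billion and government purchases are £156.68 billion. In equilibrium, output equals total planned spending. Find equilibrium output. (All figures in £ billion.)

Y = C + I + G = 148 + 0.86Y + 796 + 156.68
Y − 0.86Y = 1100.68
0.14Y = 1100.68, so Y = 1100.68/0.14 = 7862

Y = 7862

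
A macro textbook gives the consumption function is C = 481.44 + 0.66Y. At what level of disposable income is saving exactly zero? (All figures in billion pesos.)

Y = 1416

At break-even, C = Y: 481.44 + 0.66Y = Y
0.34Y = 481.44, so Y = 481.44/0.34 = 1416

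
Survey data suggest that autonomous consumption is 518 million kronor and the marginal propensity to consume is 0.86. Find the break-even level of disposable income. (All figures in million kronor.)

At break-even, C = Y: 518 + 0.86Y = Y
0.14Y = 518, so Y = 518/0.14 = 3700

Y = 3700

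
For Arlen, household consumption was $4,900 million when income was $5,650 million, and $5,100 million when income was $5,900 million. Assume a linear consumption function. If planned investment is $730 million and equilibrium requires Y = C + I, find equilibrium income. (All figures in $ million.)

MPC = (5100 − 4900)/(5900 − 5650) = 200/250 = 0.8
a = 4900 − 0.8(5650) = 380
Equilibrium: Y = 380 + 0.8Y + 730
0.2Y = 1110, so Y = 1110/0.2 = 5550

Y = 5550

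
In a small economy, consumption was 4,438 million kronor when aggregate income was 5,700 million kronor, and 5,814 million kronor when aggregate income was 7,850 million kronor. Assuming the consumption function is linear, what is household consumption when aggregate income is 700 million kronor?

C = 1238

MPC = (5814 − 4438)/(7850 − 5700) = 1376/2150 = 0.64
a = 4438 − 0.64(5700) = 4438 − 3648 = 790
C = 790 + 0.64(700) = 790 + 448 = 1238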